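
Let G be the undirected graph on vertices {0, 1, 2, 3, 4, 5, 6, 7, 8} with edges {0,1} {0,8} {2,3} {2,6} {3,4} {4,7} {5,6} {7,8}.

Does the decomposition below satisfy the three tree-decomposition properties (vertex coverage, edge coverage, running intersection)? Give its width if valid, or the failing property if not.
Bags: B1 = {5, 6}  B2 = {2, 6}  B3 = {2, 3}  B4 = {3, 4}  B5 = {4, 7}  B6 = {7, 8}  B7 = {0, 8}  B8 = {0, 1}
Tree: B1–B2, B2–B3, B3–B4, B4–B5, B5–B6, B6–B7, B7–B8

Vertex coverage: the bags together contain {0, 1, 2, 3, 4, 5, 6, 7, 8}, the full vertex set. Edge coverage: each edge of G has both endpoints in at least one bag. Running intersection: for every vertex, the bags containing it form a connected subtree. All three properties hold, so this is a valid tree decomposition of width max|bag| − 1 = 1, and hence tw(G) ≤ 1.

Yes; width 1.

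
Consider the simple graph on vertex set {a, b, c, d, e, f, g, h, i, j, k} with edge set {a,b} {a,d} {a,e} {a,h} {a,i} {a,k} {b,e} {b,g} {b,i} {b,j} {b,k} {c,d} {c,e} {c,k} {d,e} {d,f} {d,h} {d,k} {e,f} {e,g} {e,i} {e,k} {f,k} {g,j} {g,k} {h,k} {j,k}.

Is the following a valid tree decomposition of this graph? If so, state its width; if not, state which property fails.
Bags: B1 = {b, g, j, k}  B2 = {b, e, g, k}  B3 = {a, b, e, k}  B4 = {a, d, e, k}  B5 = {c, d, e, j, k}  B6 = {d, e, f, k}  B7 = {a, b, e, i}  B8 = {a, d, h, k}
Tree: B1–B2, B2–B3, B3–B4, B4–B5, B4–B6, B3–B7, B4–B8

No — bags containing vertex j are not connected in the tree.

A tree decomposition must satisfy three properties: every vertex lies in some bag; for every edge, both endpoints lie together in some bag; and for every vertex, the bags containing it form a connected subtree. Here bags containing vertex j are not connected in the tree, so the decomposition is invalid.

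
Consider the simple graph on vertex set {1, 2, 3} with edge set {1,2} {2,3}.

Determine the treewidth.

A width-1 tree decomposition is:
Bags: B1 = {1, 2}  B2 = {2, 3}
Tree: B1–B2
Every bag has size at most 2, so the width is 2 − 1 = 1 and tw(G) ≤ 1. Any graph with an edge has treewidth ≥ 1, and G has the edge 2–1. Hence tw(G) = 1 exactly.

1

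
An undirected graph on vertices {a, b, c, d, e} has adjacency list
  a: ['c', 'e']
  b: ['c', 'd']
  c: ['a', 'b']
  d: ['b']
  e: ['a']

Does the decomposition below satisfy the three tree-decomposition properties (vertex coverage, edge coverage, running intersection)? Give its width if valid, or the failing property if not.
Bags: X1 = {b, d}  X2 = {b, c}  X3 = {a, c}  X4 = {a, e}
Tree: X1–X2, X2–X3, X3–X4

Vertex coverage: the bags together contain {a, b, c, d, e}, the full vertex set. Edge coverage: each edge of G has both endpoints in at least one bag. Running intersection: for every vertex, the bags containing it form a connected subtree. All three properties hold, so this is a valid tree decomposition of width max|bag| − 1 = 1, and hence tw(G) ≤ 1.

Yes; width 1.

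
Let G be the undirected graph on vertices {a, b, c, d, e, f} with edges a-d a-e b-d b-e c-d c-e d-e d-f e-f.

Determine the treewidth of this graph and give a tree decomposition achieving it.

The largest bag has 3 vertices, giving width 2; this decomposition certifies tw(G) ≤ 2. For the lower bound, the 3 vertices {d, e, f} are pairwise adjacent, and any tree decomposition puts a clique entirely inside one bag — forcing width ≥ 2. Therefore the treewidth is 2.

Treewidth 2.
One such decomposition:
Bags: B1 = {c, d, e}  B2 = {b, d, e}  B3 = {a, d, e}  B4 = {d, e, f}
Tree: B1–B2, B2–B3, B2–B4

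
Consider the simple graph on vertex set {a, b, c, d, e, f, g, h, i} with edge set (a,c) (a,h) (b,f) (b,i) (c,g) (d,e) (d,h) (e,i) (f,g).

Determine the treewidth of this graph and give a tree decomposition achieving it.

Every bag has size at most 3, so the width is 3 − 1 = 2 and tw(G) ≤ 2. The edges e–d–h–a–c–g–f–b–i–e form a cycle, so G is not a tree and its treewidth is at least 2. The upper and lower bounds meet at 2, so that is the treewidth.

Treewidth 2.
Bags: B1 = {d, e, h}  B2 = {a, e, h}  B3 = {a, c, e}  B4 = {c, e, g}  B5 = {e, f, g}  B6 = {b, e, f}  B7 = {b, e, i}
Tree: B1–B2, B2–B3, B3–B4, B4–B5, B5–B6, B6–B7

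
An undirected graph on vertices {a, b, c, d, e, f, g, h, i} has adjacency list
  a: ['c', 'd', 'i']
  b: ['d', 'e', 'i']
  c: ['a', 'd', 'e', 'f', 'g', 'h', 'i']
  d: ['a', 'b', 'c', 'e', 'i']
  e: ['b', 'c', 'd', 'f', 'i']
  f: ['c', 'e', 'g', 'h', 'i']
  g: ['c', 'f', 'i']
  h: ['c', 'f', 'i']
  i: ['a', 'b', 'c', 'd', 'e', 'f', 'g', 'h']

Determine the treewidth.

3

A width-3 tree decomposition is:
Bags: B1 = {c, d, e, i}  B2 = {c, e, f, i}  B3 = {a, c, d, i}  B4 = {c, f, h, i}  B5 = {b, d, e, i}  B6 = {c, f, g, i}
Tree: B1–B2, B1–B3, B2–B4, B1–B5, B4–B6
The largest bag has 4 vertices, giving width 3; this decomposition certifies tw(G) ≤ 3. Conversely, {c, d, e, i} is a clique of size 4, and the vertices of any clique must share a bag in every tree decomposition; so some bag has ≥ 4 vertices and tw(G) ≥ 3. Hence tw(G) = 3 exactly.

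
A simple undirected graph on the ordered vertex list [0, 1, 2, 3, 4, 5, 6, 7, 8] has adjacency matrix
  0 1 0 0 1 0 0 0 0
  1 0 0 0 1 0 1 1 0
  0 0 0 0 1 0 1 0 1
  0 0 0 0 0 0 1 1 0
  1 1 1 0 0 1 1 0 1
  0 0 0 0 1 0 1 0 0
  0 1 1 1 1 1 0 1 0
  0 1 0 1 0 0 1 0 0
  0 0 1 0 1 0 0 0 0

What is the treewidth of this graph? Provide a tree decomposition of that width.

Every bag has size at most 3, so the width is 3 − 1 = 2 and tw(G) ≤ 2. On the other hand G contains the 3-clique {3, 6, 7}. A clique must lie in a single bag of any decomposition, so no decomposition can have width below 2. Combining the bounds, tw(G) = 2.

Treewidth 2.
One optimal decomposition is:
Bags: B1 = {4, 5, 6}  B2 = {2, 4, 6}  B3 = {1, 4, 6}  B4 = {0, 1, 4}  B5 = {1, 6, 7}  B6 = {2, 4, 8}  B7 = {3, 6, 7}
Tree: B1–B2, B2–B3, B3–B4, B3–B5, B2–B6, B5–B7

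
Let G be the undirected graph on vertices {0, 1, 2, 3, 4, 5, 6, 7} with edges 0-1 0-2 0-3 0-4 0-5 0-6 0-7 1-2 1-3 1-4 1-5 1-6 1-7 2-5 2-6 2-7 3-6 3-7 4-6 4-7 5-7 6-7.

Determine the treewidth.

4

A width-4 tree decomposition is:
Bags: B1 = {0, 1, 2, 6, 7}  B2 = {0, 1, 2, 5, 7}  B3 = {0, 1, 3, 6, 7}  B4 = {0, 1, 4, 6, 7}
Tree: B1–B2, B1–B3, B3–B4
Each bag holds 5 vertices, so the decomposition has width 4, which upper-bounds the treewidth. On the other hand G contains the 5-clique {0, 1, 2, 5, 7}. A clique must lie in a single bag of any decomposition, so no decomposition can have width below 4. The upper and lower bounds meet at 4, so that is the treewidth.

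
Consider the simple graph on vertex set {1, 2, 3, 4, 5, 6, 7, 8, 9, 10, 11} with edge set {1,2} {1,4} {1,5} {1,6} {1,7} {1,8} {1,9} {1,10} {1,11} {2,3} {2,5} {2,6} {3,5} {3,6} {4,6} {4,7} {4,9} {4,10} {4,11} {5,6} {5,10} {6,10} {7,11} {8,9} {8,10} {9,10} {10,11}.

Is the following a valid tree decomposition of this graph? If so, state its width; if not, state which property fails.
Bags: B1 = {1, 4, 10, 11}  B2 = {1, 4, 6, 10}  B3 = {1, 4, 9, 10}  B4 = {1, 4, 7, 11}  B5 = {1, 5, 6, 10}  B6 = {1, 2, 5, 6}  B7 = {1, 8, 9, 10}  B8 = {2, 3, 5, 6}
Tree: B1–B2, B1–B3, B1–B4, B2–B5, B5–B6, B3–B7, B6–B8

Yes; width 3.

Vertex coverage: the bags together contain {1, 2, 3, 4, 5, 6, 7, 8, 9, 10, 11}, the full vertex set. Edge coverage: each edge of G has both endpoints in at least one bag. Running intersection: for every vertex, the bags containing it form a connected subtree. All three properties hold, so this is a valid tree decomposition of width max|bag| − 1 = 3, and hence tw(G) ≤ 3.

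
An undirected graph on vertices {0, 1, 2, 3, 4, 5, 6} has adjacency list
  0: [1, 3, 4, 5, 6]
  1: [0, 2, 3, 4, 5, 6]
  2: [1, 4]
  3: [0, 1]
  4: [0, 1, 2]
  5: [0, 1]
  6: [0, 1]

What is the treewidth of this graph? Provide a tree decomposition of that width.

Treewidth 2.
One such decomposition:
Bags: B1 = {0, 1, 4}  B2 = {0, 1, 6}  B3 = {0, 1, 5}  B4 = {1, 2, 4}  B5 = {0, 1, 3}
Tree: B1–B2, B1–B3, B1–B4, B3–B5

Each bag holds 3 vertices, so the decomposition has width 2, which upper-bounds the treewidth. Conversely, {0, 1, 3} is a clique of size 3, and the vertices of any clique must share a bag in every tree decomposition; so some bag has ≥ 3 vertices and tw(G) ≥ 2. Combining the bounds, tw(G) = 2.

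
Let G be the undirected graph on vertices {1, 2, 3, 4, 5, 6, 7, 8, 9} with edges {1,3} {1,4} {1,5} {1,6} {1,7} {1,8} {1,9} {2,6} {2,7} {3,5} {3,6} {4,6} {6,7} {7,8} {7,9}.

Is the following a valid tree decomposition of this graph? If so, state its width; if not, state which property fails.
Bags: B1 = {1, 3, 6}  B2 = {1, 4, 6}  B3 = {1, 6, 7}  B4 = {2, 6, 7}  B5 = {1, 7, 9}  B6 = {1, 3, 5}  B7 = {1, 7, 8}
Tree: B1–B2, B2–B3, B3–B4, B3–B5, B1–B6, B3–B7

Yes; width 2.

Checking the three conditions: (i) the bags cover all of {1, 2, 3, 4, 5, 6, 7, 8, 9}; (ii) for each edge, some bag contains both endpoints; (iii) the bags containing any fixed vertex form a subtree. All hold, so the decomposition is valid with width 3 − 1 = 2.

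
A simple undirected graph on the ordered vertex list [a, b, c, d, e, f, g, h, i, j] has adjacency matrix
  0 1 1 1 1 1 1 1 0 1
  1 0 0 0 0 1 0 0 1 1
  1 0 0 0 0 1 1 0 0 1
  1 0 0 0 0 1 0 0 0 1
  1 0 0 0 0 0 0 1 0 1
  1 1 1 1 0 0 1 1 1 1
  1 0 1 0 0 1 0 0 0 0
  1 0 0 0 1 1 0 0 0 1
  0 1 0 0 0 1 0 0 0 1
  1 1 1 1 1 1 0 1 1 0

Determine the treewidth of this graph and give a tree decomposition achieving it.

Each bag holds 4 vertices, so the decomposition has width 3, which upper-bounds the treewidth. Conversely, {a, e, h, j} is a clique of size 4, and the vertices of any clique must share a bag in every tree decomposition; so some bag has ≥ 4 vertices and tw(G) ≥ 3. Therefore the treewidth is 3.

Treewidth 3.
Bags: B1 = {a, c, f, j}  B2 = {a, f, h, j}  B3 = {a, c, f, g}  B4 = {a, b, f, j}  B5 = {a, e, h, j}  B6 = {a, d, f, j}  B7 = {b, f, i, j}
Tree: B1–B2, B1–B3, B1–B4, B2–B5, B2–B6, B4–B7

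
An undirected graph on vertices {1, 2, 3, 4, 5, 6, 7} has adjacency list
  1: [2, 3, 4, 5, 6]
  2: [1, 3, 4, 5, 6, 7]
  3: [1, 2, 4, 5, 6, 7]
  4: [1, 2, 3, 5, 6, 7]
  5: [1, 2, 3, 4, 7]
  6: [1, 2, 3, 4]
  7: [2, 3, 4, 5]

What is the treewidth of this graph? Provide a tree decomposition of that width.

The largest bag has 5 vertices, giving width 4; this decomposition certifies tw(G) ≤ 4. On the other hand G contains the 5-clique {1, 2, 3, 4, 5}. A clique must lie in a single bag of any decomposition, so no decomposition can have width below 4. The upper and lower bounds meet at 4, so that is the treewidth.

Treewidth 4.
One such decomposition:
Bags: B1 = {1, 2, 3, 4, 5}  B2 = {1, 2, 3, 4, 6}  B3 = {2, 3, 4, 5, 7}
Tree: B1–B2, B1–B3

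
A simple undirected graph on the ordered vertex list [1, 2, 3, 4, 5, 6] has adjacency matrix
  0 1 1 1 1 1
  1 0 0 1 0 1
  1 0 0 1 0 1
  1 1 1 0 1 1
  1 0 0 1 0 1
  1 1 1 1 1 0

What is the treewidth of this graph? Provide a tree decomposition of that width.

Every bag has size at most 4, so the width is 4 − 1 = 3 and tw(G) ≤ 3. For the lower bound, the 4 vertices {1, 2, 4, 6} are pairwise adjacent, and any tree decomposition puts a clique entirely inside one bag — forcing width ≥ 3. The upper and lower bounds meet at 3, so that is the treewidth.

Treewidth 3.
One optimal decomposition is:
Bags: B1 = {1, 3, 4, 6}  B2 = {1, 4, 5, 6}  B3 = {1, 2, 4, 6}
Tree: B1–B2, B1–B3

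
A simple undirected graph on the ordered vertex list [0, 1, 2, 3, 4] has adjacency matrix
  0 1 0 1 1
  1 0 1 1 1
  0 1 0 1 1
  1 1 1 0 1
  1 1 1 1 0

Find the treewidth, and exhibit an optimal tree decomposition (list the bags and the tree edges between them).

Each bag holds 4 vertices, so the decomposition has width 3, which upper-bounds the treewidth. On the other hand G contains the 4-clique {0, 1, 3, 4}. A clique must lie in a single bag of any decomposition, so no decomposition can have width below 3. Hence tw(G) = 3 exactly.

Treewidth 3.
Bags: B1 = {0, 1, 3, 4}  B2 = {1, 2, 3, 4}
Tree: B1–B2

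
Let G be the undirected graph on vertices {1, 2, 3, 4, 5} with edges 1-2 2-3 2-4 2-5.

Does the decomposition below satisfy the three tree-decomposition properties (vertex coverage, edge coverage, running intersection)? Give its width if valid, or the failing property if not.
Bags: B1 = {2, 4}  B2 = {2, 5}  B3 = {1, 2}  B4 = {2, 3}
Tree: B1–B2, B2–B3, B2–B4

Yes; width 1.

Every vertex of G appears in some bag (union = {1, 2, 3, 4, 5}); every edge is covered by a bag; and for each vertex v the set of bags containing v is connected in the bag tree. The decomposition is therefore valid. The largest bag has 2 vertices, so the width is 1.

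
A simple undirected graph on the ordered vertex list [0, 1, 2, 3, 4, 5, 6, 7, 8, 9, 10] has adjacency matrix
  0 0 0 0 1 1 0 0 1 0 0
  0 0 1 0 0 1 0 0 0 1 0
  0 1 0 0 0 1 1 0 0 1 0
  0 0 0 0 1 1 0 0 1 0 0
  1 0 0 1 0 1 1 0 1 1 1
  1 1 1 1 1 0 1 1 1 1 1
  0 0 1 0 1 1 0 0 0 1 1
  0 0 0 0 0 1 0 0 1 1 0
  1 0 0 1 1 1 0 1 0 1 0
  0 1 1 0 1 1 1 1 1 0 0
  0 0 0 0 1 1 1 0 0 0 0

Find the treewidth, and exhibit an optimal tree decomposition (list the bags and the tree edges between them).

The largest bag has 4 vertices, giving width 3; this decomposition certifies tw(G) ≤ 3. Conversely, {1, 2, 5, 9} is a clique of size 4, and the vertices of any clique must share a bag in every tree decomposition; so some bag has ≥ 4 vertices and tw(G) ≥ 3. Hence tw(G) = 3 exactly.

Treewidth 3.
One such decomposition:
Bags: B1 = {4, 5, 6, 9}  B2 = {4, 5, 8, 9}  B3 = {4, 5, 6, 10}  B4 = {2, 5, 6, 9}  B5 = {5, 7, 8, 9}  B6 = {3, 4, 5, 8}  B7 = {0, 4, 5, 8}  B8 = {1, 2, 5, 9}
Tree: B1–B2, B1–B3, B1–B4, B2–B5, B2–B6, B6–B7, B4–B8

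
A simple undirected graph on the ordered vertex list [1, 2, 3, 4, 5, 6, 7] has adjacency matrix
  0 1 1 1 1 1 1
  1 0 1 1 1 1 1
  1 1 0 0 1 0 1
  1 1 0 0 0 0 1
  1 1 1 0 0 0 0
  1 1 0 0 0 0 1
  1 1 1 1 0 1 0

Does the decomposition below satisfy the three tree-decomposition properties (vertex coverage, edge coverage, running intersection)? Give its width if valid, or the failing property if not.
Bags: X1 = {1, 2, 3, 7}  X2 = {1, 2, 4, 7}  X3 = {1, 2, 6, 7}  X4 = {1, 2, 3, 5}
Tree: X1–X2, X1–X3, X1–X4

Yes; width 3.

Checking the three conditions: (i) the bags cover all of {1, 2, 3, 4, 5, 6, 7}; (ii) for each edge, some bag contains both endpoints; (iii) the bags containing any fixed vertex form a subtree. All hold, so the decomposition is valid with width 4 − 1 = 3.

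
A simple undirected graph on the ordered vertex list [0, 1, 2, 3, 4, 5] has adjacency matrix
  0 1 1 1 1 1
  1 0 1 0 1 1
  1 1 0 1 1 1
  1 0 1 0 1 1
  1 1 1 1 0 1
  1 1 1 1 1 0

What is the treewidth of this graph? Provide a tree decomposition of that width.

Every bag has size at most 5, so the width is 5 − 1 = 4 and tw(G) ≤ 4. On the other hand G contains the 5-clique {0, 1, 2, 4, 5}. A clique must lie in a single bag of any decomposition, so no decomposition can have width below 4. Combining the bounds, tw(G) = 4.

Treewidth 4.
Bags: B1 = {0, 2, 3, 4, 5}  B2 = {0, 1, 2, 4, 5}
Tree: B1–B2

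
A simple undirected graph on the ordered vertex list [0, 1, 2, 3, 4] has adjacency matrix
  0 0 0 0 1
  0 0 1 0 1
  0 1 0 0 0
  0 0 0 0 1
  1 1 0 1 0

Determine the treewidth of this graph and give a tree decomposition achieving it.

Treewidth 1.
One such decomposition:
Bags: B1 = {3, 4}  B2 = {1, 4}  B3 = {0, 4}  B4 = {1, 2}
Tree: B1–B2, B2–B3, B2–B4

Each bag holds 2 vertices, so the decomposition has width 1, which upper-bounds the treewidth. G has an edge, so its treewidth is at least 1. Therefore the treewidth is 1.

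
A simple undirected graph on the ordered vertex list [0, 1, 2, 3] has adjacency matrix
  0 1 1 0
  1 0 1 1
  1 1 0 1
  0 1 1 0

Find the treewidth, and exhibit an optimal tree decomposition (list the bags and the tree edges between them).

Treewidth 2.
One optimal decomposition is:
Bags: B1 = {0, 1, 2}  B2 = {1, 2, 3}
Tree: B1–B2

Every bag has size at most 3, so the width is 3 − 1 = 2 and tw(G) ≤ 2. Conversely, {0, 1, 2} is a clique of size 3, and the vertices of any clique must share a bag in every tree decomposition; so some bag has ≥ 3 vertices and tw(G) ≥ 2. Hence tw(G) = 2 exactly.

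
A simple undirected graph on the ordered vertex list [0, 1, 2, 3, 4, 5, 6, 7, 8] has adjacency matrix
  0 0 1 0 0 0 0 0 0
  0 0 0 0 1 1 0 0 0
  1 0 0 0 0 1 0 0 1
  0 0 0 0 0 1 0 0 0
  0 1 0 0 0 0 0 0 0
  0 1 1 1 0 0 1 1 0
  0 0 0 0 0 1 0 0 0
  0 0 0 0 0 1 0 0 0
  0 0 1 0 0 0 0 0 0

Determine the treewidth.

A width-1 tree decomposition is:
Bags: B1 = {3, 5}  B2 = {2, 5}  B3 = {1, 5}  B4 = {5, 6}  B5 = {2, 8}  B6 = {0, 2}  B7 = {5, 7}  B8 = {1, 4}
Tree: B1–B2, B1–B3, B2–B4, B2–B5, B5–B6, B1–B7, B3–B8
The largest bag has 2 vertices, giving width 1; this decomposition certifies tw(G) ≤ 1. G has an edge, so its treewidth is at least 1. The upper and lower bounds meet at 1, so that is the treewidth.

1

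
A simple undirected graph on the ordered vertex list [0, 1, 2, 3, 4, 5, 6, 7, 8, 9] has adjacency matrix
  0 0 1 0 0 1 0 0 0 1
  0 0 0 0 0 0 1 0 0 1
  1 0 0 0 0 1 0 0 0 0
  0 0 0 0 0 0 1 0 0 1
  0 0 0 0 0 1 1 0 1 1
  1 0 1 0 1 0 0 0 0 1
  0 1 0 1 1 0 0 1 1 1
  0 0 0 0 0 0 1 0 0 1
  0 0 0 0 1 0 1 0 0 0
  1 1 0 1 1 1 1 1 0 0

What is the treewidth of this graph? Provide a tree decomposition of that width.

Treewidth 2.
One such decomposition:
Bags: B1 = {0, 2, 5}  B2 = {0, 5, 9}  B3 = {4, 5, 9}  B4 = {4, 6, 9}  B5 = {4, 6, 8}  B6 = {3, 6, 9}  B7 = {1, 6, 9}  B8 = {6, 7, 9}
Tree: B1–B2, B2–B3, B3–B4, B4–B5, B4–B6, B6–B7, B4–B8

The largest bag has 3 vertices, giving width 2; this decomposition certifies tw(G) ≤ 2. For the lower bound, the 3 vertices {4, 6, 8} are pairwise adjacent, and any tree decomposition puts a clique entirely inside one bag — forcing width ≥ 2. Combining the bounds, tw(G) = 2.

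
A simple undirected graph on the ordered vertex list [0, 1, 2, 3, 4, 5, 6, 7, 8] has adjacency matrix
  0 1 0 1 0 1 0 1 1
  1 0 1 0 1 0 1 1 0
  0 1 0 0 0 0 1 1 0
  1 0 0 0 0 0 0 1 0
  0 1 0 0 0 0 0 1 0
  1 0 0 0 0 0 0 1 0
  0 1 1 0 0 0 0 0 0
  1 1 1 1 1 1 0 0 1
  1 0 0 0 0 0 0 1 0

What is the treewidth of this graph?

A width-2 tree decomposition is:
Bags: B1 = {0, 1, 7}  B2 = {0, 3, 7}  B3 = {1, 4, 7}  B4 = {1, 2, 7}  B5 = {0, 5, 7}  B6 = {1, 2, 6}  B7 = {0, 7, 8}
Tree: B1–B2, B1–B3, B1–B4, B1–B5, B4–B6, B5–B7
Every bag has size at most 3, so the width is 3 − 1 = 2 and tw(G) ≤ 2. On the other hand G contains the 3-clique {1, 2, 6}. A clique must lie in a single bag of any decomposition, so no decomposition can have width below 2. The upper and lower bounds meet at 2, so that is the treewidth.

2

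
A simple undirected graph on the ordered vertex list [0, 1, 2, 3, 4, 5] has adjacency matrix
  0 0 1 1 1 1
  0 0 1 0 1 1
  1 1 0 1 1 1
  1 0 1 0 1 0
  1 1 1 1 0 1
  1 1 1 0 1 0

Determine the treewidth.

3

A width-3 tree decomposition is:
Bags: B1 = {1, 2, 4, 5}  B2 = {0, 2, 4, 5}  B3 = {0, 2, 3, 4}
Tree: B1–B2, B2–B3
The largest bag has 4 vertices, giving width 3; this decomposition certifies tw(G) ≤ 3. For the lower bound, the 4 vertices {0, 2, 3, 4} are pairwise adjacent, and any tree decomposition puts a clique entirely inside one bag — forcing width ≥ 3. Combining the bounds, tw(G) = 3.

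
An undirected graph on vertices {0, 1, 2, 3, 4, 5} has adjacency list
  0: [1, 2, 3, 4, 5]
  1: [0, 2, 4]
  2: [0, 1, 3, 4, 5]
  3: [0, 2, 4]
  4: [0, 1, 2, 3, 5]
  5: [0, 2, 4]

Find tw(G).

A width-3 tree decomposition is:
Bags: B1 = {0, 2, 3, 4}  B2 = {0, 2, 4, 5}  B3 = {0, 1, 2, 4}
Tree: B1–B2, B1–B3
Every bag has size at most 4, so the width is 4 − 1 = 3 and tw(G) ≤ 3. Conversely, {0, 1, 2, 4} is a clique of size 4, and the vertices of any clique must share a bag in every tree decomposition; so some bag has ≥ 4 vertices and tw(G) ≥ 3. Combining the bounds, tw(G) = 3.

3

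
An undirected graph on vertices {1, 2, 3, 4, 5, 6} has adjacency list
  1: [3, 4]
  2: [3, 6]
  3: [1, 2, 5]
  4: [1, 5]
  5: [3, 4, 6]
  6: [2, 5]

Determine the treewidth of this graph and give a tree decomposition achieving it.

Treewidth 2.
Bags: B1 = {2, 3, 6}  B2 = {3, 5, 6}  B3 = {1, 3, 5}  B4 = {1, 4, 5}
Tree: B1–B2, B2–B3, B3–B4

Each bag holds 3 vertices, so the decomposition has width 2, which upper-bounds the treewidth. The edges 2–6–5–3–2 form a cycle, so G is not a tree and its treewidth is at least 2. The upper and lower bounds meet at 2, so that is the treewidth.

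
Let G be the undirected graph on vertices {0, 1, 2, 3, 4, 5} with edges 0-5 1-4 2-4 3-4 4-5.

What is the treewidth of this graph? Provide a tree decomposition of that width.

Every bag has size at most 2, so the width is 2 − 1 = 1 and tw(G) ≤ 1. Any graph with an edge has treewidth ≥ 1, and G has the edge 4–2. Hence tw(G) = 1 exactly.

Treewidth 1.
Bags: B1 = {2, 4}  B2 = {4, 5}  B3 = {1, 4}  B4 = {3, 4}  B5 = {0, 5}
Tree: B1–B2, B1–B3, B2–B4, B2–B5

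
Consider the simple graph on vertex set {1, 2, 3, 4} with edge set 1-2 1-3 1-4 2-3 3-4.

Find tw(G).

A width-2 tree decomposition is:
Bags: B1 = {1, 2, 3}  B2 = {1, 3, 4}
Tree: B1–B2
Each bag holds 3 vertices, so the decomposition has width 2, which upper-bounds the treewidth. On the other hand G contains the 3-clique {1, 2, 3}. A clique must lie in a single bag of any decomposition, so no decomposition can have width below 2. The upper and lower bounds meet at 2, so that is the treewidth.

2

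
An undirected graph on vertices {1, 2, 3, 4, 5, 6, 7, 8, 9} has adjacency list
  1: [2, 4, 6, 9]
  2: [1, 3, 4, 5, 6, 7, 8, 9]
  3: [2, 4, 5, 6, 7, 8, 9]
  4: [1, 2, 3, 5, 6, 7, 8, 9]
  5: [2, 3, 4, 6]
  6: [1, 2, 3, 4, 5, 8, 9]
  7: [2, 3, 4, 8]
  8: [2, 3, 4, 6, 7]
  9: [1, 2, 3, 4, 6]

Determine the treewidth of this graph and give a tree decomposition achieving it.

The largest bag has 5 vertices, giving width 4; this decomposition certifies tw(G) ≤ 4. For the lower bound, the 5 vertices {1, 2, 4, 6, 9} are pairwise adjacent, and any tree decomposition puts a clique entirely inside one bag — forcing width ≥ 4. Combining the bounds, tw(G) = 4.

Treewidth 4.
Bags: B1 = {2, 3, 4, 6, 9}  B2 = {2, 3, 4, 6, 8}  B3 = {2, 3, 4, 7, 8}  B4 = {2, 3, 4, 5, 6}  B5 = {1, 2, 4, 6, 9}
Tree: B1–B2, B2–B3, B2–B4, B1–B5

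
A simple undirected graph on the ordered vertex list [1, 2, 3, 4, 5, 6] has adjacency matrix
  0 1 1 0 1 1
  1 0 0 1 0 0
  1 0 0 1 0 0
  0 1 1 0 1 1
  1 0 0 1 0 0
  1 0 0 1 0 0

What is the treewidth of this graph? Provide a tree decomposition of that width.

Treewidth 2.
One such decomposition:
Bags: B1 = {1, 3, 4}  B2 = {1, 4, 5}  B3 = {1, 4, 6}  B4 = {1, 2, 4}
Tree: B1–B2, B2–B3, B3–B4

The largest bag has 3 vertices, giving width 2; this decomposition certifies tw(G) ≤ 2. For the lower bound, G contains the cycle 4–3–1–5–4, so G is not a forest; only forests have treewidth ≤ 1, hence tw(G) ≥ 2. The upper and lower bounds meet at 2, so that is the treewidth.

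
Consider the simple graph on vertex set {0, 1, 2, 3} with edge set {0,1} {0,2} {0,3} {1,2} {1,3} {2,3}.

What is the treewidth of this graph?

A width-3 tree decomposition is:
Bags: B1 = {0, 1, 2, 3}
Tree: (single bag)
A single bag containing all 4 vertices is trivially a valid decomposition of width 3. On the other hand G contains the 4-clique {0, 1, 2, 3}. A clique must lie in a single bag of any decomposition, so no decomposition can have width below 3. Hence tw(G) = 3 exactly.

3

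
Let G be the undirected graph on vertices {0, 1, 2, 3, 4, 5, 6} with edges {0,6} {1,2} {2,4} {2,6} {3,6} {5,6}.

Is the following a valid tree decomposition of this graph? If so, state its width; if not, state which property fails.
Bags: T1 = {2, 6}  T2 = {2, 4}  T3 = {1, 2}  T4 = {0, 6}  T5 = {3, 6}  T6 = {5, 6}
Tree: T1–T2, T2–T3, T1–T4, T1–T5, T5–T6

Yes; width 1.

Every vertex of G appears in some bag (union = {0, 1, 2, 3, 4, 5, 6}); every edge is covered by a bag; and for each vertex v the set of bags containing v is connected in the bag tree. The decomposition is therefore valid. The largest bag has 2 vertices, so the width is 1.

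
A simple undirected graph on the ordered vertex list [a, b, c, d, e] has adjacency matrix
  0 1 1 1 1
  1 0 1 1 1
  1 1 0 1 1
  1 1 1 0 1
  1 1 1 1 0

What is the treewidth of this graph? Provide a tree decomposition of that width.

Treewidth 4.
One such decomposition:
Bags: B1 = {a, b, c, d, e}
Tree: (single bag)

A single bag containing all 5 vertices is trivially a valid decomposition of width 4. For the lower bound, the 5 vertices {a, b, c, d, e} are pairwise adjacent, and any tree decomposition puts a clique entirely inside one bag — forcing width ≥ 4. Therefore the treewidth is 4.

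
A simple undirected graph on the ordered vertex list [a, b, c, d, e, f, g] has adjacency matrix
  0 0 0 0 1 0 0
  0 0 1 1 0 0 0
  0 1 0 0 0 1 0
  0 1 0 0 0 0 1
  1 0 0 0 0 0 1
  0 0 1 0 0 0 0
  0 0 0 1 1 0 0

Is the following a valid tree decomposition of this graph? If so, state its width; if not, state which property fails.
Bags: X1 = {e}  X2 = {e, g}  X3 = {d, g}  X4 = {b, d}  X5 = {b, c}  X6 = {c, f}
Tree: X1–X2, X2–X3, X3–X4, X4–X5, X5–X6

A tree decomposition must satisfy three properties: every vertex lies in some bag; for every edge, both endpoints lie together in some bag; and for every vertex, the bags containing it form a connected subtree. Here vertex a appears in no bag, so the decomposition is invalid.

No — vertex a appears in no bag.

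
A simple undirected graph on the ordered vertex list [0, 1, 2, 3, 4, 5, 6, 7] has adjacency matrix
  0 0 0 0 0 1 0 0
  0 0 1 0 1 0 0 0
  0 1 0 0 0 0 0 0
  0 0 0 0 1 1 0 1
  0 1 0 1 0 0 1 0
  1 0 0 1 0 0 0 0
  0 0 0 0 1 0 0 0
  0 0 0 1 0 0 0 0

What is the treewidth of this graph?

A width-1 tree decomposition is:
Bags: B1 = {1, 4}  B2 = {3, 4}  B3 = {3, 5}  B4 = {3, 7}  B5 = {0, 5}  B6 = {4, 6}  B7 = {1, 2}
Tree: B1–B2, B2–B3, B3–B4, B3–B5, B2–B6, B1–B7
Each bag holds 2 vertices, so the decomposition has width 1, which upper-bounds the treewidth. Since G has at least one edge (e.g. 4–1), it is not an edgeless graph, so tw(G) ≥ 1. Hence tw(G) = 1 exactly.

1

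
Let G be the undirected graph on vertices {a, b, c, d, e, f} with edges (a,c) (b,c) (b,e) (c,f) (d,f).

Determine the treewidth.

1

A width-1 tree decomposition is:
Bags: B1 = {c, f}  B2 = {b, c}  B3 = {d, f}  B4 = {b, e}  B5 = {a, c}
Tree: B1–B2, B1–B3, B2–B4, B2–B5
The largest bag has 2 vertices, giving width 1; this decomposition certifies tw(G) ≤ 1. Since G has at least one edge (e.g. f–c), it is not an edgeless graph, so tw(G) ≥ 1. The upper and lower bounds meet at 1, so that is the treewidth.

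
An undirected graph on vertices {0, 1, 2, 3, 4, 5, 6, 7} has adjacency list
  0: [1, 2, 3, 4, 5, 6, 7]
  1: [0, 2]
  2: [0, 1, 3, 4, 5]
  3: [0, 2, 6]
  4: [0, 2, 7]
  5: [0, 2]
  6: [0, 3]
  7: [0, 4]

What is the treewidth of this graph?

A width-2 tree decomposition is:
Bags: B1 = {0, 2, 5}  B2 = {0, 2, 3}  B3 = {0, 3, 6}  B4 = {0, 2, 4}  B5 = {0, 4, 7}  B6 = {0, 1, 2}
Tree: B1–B2, B2–B3, B1–B4, B4–B5, B2–B6
Each bag holds 3 vertices, so the decomposition has width 2, which upper-bounds the treewidth. On the other hand G contains the 3-clique {0, 1, 2}. A clique must lie in a single bag of any decomposition, so no decomposition can have width below 2. Therefore the treewidth is 2.

2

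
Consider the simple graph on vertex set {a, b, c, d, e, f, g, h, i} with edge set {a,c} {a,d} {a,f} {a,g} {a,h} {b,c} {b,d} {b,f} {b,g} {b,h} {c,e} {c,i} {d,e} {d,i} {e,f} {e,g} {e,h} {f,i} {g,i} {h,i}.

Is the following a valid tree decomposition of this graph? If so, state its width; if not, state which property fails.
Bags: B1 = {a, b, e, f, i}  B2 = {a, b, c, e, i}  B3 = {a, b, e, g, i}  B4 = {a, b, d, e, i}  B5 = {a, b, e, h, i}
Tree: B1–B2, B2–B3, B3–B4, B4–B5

Yes; width 4.

Checking the three conditions: (i) the bags cover all of {a, b, c, d, e, f, g, h, i}; (ii) for each edge, some bag contains both endpoints; (iii) the bags containing any fixed vertex form a subtree. All hold, so the decomposition is valid with width 5 − 1 = 4.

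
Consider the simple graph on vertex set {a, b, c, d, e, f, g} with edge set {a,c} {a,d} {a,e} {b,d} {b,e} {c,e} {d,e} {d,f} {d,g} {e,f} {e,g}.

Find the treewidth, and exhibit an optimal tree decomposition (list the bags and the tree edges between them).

The largest bag has 3 vertices, giving width 2; this decomposition certifies tw(G) ≤ 2. For the lower bound, the 3 vertices {d, e, g} are pairwise adjacent, and any tree decomposition puts a clique entirely inside one bag — forcing width ≥ 2. The upper and lower bounds meet at 2, so that is the treewidth.

Treewidth 2.
One such decomposition:
Bags: B1 = {d, e, f}  B2 = {d, e, g}  B3 = {b, d, e}  B4 = {a, d, e}  B5 = {a, c, e}
Tree: B1–B2, B2–B3, B2–B4, B4–B5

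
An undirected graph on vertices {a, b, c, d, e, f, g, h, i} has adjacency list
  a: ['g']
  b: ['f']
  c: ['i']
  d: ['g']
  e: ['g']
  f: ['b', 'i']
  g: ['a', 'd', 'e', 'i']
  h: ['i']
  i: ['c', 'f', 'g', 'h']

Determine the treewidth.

A width-1 tree decomposition is:
Bags: B1 = {g, i}  B2 = {f, i}  B3 = {a, g}  B4 = {h, i}  B5 = {e, g}  B6 = {d, g}  B7 = {c, i}  B8 = {b, f}
Tree: B1–B2, B1–B3, B1–B4, B1–B5, B5–B6, B1–B7, B2–B8
Each bag holds 2 vertices, so the decomposition has width 1, which upper-bounds the treewidth. Since G has at least one edge (e.g. i–g), it is not an edgeless graph, so tw(G) ≥ 1. Therefore the treewidth is 1.

1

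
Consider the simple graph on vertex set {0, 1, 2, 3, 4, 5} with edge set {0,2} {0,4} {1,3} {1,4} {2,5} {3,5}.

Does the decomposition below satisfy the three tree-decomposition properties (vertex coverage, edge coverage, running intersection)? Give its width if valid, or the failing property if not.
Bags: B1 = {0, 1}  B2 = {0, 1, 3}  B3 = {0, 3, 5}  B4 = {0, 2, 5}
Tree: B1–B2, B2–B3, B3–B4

No — vertex 4 appears in no bag.

A tree decomposition must satisfy three properties: every vertex lies in some bag; for every edge, both endpoints lie together in some bag; and for every vertex, the bags containing it form a connected subtree. Here vertex 4 appears in no bag, so the decomposition is invalid.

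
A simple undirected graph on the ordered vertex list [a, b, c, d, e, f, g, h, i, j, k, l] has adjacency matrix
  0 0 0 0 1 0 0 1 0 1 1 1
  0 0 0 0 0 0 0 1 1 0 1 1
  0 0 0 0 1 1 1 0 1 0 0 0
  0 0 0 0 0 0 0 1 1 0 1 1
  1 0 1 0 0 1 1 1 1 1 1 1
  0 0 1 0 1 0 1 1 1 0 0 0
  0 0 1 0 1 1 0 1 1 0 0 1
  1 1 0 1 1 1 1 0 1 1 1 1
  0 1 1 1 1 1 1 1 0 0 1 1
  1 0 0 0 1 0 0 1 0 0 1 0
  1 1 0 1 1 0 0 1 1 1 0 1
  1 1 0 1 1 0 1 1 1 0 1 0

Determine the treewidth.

A width-4 tree decomposition is:
Bags: B1 = {e, g, h, i, l}  B2 = {e, h, i, k, l}  B3 = {a, e, h, k, l}  B4 = {b, h, i, k, l}  B5 = {e, f, g, h, i}  B6 = {c, e, f, g, i}  B7 = {d, h, i, k, l}  B8 = {a, e, h, j, k}
Tree: B1–B2, B2–B3, B2–B4, B1–B5, B5–B6, B4–B7, B3–B8
The largest bag has 5 vertices, giving width 4; this decomposition certifies tw(G) ≤ 4. Conversely, {e, f, g, h, i} is a clique of size 5, and the vertices of any clique must share a bag in every tree decomposition; so some bag has ≥ 5 vertices and tw(G) ≥ 4. Combining the bounds, tw(G) = 4.

4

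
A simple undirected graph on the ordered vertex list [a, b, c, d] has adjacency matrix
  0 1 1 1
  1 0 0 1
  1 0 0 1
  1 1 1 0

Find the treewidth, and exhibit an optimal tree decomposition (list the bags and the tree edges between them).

Treewidth 2.
Bags: B1 = {a, b, d}  B2 = {a, c, d}
Tree: B1–B2

Each bag holds 3 vertices, so the decomposition has width 2, which upper-bounds the treewidth. For the lower bound, the 3 vertices {a, c, d} are pairwise adjacent, and any tree decomposition puts a clique entirely inside one bag — forcing width ≥ 2. Therefore the treewidth is 2.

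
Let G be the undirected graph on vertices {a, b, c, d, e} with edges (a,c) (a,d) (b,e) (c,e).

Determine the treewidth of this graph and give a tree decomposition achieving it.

Treewidth 1.
One such decomposition:
Bags: B1 = {b, e}  B2 = {c, e}  B3 = {a, c}  B4 = {a, d}
Tree: B1–B2, B2–B3, B3–B4

Every bag has size at most 2, so the width is 2 − 1 = 1 and tw(G) ≤ 1. Since G has at least one edge (e.g. b–e), it is not an edgeless graph, so tw(G) ≥ 1. Therefore the treewidth is 1.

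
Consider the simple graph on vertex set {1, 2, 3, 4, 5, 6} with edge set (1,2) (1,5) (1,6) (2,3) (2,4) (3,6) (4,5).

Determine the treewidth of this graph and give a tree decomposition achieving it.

Treewidth 2.
Bags: B1 = {1, 4, 5}  B2 = {1, 2, 4}  B3 = {1, 2, 6}  B4 = {2, 3, 6}
Tree: B1–B2, B2–B3, B3–B4

Every bag has size at most 3, so the width is 3 − 1 = 2 and tw(G) ≤ 2. The edges 5–4–2–1–5 form a cycle, so G is not a tree and its treewidth is at least 2. Combining the bounds, tw(G) = 2.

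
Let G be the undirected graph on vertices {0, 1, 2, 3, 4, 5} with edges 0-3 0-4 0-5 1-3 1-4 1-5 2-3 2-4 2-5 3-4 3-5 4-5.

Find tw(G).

A width-3 tree decomposition is:
Bags: B1 = {2, 3, 4, 5}  B2 = {0, 3, 4, 5}  B3 = {1, 3, 4, 5}
Tree: B1–B2, B1–B3
The largest bag has 4 vertices, giving width 3; this decomposition certifies tw(G) ≤ 3. Conversely, {0, 3, 4, 5} is a clique of size 4, and the vertices of any clique must share a bag in every tree decomposition; so some bag has ≥ 4 vertices and tw(G) ≥ 3. The upper and lower bounds meet at 3, so that is the treewidth.

3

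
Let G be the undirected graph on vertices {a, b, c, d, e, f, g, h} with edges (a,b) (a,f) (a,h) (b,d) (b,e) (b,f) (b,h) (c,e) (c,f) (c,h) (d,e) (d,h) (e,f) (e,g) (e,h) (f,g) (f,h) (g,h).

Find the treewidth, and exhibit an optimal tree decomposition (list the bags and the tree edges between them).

Treewidth 3.
One such decomposition:
Bags: B1 = {a, b, f, h}  B2 = {b, e, f, h}  B3 = {c, e, f, h}  B4 = {b, d, e, h}  B5 = {e, f, g, h}
Tree: B1–B2, B2–B3, B2–B4, B2–B5

Each bag holds 4 vertices, so the decomposition has width 3, which upper-bounds the treewidth. On the other hand G contains the 4-clique {b, d, e, h}. A clique must lie in a single bag of any decomposition, so no decomposition can have width below 3. Combining the bounds, tw(G) = 3.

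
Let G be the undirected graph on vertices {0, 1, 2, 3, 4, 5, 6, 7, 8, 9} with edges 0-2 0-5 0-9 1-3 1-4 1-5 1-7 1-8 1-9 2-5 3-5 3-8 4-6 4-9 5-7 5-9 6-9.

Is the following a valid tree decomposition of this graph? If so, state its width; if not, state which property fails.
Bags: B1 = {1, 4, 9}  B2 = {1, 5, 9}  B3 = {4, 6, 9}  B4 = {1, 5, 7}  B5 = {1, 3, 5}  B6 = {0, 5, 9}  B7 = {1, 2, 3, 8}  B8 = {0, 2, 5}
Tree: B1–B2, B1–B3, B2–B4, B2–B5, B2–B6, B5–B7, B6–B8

No — bags containing vertex 2 are not connected in the tree.

A tree decomposition must satisfy three properties: every vertex lies in some bag; for every edge, both endpoints lie together in some bag; and for every vertex, the bags containing it form a connected subtree. Here bags containing vertex 2 are not connected in the tree, so the decomposition is invalid.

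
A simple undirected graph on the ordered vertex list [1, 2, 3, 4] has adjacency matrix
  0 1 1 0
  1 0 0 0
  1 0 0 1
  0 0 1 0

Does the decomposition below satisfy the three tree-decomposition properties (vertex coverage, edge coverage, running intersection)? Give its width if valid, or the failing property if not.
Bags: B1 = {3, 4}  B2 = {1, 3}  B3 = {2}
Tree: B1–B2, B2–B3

A tree decomposition must satisfy three properties: every vertex lies in some bag; for every edge, both endpoints lie together in some bag; and for every vertex, the bags containing it form a connected subtree. Here edge (1,2) lies in no bag, so the decomposition is invalid.

No — edge (1,2) lies in no bag.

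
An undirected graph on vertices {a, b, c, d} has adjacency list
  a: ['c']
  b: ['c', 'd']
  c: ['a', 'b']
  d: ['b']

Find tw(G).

A width-1 tree decomposition is:
Bags: B1 = {b, d}  B2 = {b, c}  B3 = {a, c}
Tree: B1–B2, B2–B3
Each bag holds 2 vertices, so the decomposition has width 1, which upper-bounds the treewidth. Since G has at least one edge (e.g. d–b), it is not an edgeless graph, so tw(G) ≥ 1. Hence tw(G) = 1 exactly.

1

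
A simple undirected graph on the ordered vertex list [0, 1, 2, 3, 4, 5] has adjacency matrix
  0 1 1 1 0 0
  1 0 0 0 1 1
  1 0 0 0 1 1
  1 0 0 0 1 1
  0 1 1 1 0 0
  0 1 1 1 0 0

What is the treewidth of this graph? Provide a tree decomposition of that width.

Each bag holds 4 vertices, so the decomposition has width 3, which upper-bounds the treewidth. For the lower bound: the 4 vertex sets {1,4}, {2,5}, {0}, {3} are disjoint, each induces a connected subgraph, and every pair is joined by at least one edge of G. Contracting each set to a single vertex therefore yields K_{4} as a minor, and since treewidth is minor-monotone, tw(G) ≥ tw(K_{4}) = 3. Therefore the treewidth is 3.

Treewidth 3.
Bags: B1 = {0, 1, 4, 5}  B2 = {0, 2, 4, 5}  B3 = {0, 3, 4, 5}
Tree: B1–B2, B2–B3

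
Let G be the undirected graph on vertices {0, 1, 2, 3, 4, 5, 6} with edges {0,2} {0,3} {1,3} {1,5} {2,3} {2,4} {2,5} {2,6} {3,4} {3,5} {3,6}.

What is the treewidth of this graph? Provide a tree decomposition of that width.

Each bag holds 3 vertices, so the decomposition has width 2, which upper-bounds the treewidth. On the other hand G contains the 3-clique {1, 3, 5}. A clique must lie in a single bag of any decomposition, so no decomposition can have width below 2. The upper and lower bounds meet at 2, so that is the treewidth.

Treewidth 2.
Bags: B1 = {2, 3, 4}  B2 = {2, 3, 5}  B3 = {2, 3, 6}  B4 = {1, 3, 5}  B5 = {0, 2, 3}
Tree: B1–B2, B1–B3, B2–B4, B1–B5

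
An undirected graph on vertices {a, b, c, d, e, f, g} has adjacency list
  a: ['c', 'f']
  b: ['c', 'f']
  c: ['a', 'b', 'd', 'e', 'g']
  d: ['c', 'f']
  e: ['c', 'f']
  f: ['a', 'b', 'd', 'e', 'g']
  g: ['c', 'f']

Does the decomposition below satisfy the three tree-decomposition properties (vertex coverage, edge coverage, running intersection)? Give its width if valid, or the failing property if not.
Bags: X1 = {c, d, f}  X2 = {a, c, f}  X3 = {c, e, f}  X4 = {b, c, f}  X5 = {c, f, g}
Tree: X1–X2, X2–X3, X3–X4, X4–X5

Yes; width 2.

Checking the three conditions: (i) the bags cover all of {a, b, c, d, e, f, g}; (ii) for each edge, some bag contains both endpoints; (iii) the bags containing any fixed vertex form a subtree. All hold, so the decomposition is valid with width 3 − 1 = 2.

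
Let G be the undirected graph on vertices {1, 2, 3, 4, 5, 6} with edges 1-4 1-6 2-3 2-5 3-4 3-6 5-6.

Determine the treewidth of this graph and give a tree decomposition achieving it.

Treewidth 2.
One such decomposition:
Bags: B1 = {1, 4, 6}  B2 = {3, 4, 6}  B3 = {3, 5, 6}  B4 = {2, 3, 5}
Tree: B1–B2, B2–B3, B3–B4

The largest bag has 3 vertices, giving width 2; this decomposition certifies tw(G) ≤ 2. For the lower bound, G contains the cycle 1–4–3–6–1, so G is not a forest; only forests have treewidth ≤ 1, hence tw(G) ≥ 2. Combining the bounds, tw(G) = 2.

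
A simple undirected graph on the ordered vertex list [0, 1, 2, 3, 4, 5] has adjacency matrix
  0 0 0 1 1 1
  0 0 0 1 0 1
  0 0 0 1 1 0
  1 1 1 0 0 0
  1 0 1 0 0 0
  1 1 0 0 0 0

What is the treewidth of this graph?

2

A width-2 tree decomposition is:
Bags: B1 = {0, 1, 5}  B2 = {0, 1, 3}  B3 = {0, 3, 4}  B4 = {2, 3, 4}
Tree: B1–B2, B2–B3, B3–B4
Every bag has size at most 3, so the width is 3 − 1 = 2 and tw(G) ≤ 2. Since 5–1–3–0–5 is a cycle in G, G is not acyclic. Forests are exactly the graphs of treewidth ≤ 1, so tw(G) ≥ 2. Hence tw(G) = 2 exactly.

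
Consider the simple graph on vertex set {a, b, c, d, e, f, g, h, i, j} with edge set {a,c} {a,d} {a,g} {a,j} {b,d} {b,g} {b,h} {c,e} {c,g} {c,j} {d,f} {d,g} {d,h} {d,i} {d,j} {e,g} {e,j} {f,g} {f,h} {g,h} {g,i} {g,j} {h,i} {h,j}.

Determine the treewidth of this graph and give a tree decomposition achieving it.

Treewidth 3.
One such decomposition:
Bags: B1 = {d, g, h, i}  B2 = {d, g, h, j}  B3 = {a, d, g, j}  B4 = {a, c, g, j}  B5 = {c, e, g, j}  B6 = {b, d, g, h}  B7 = {d, f, g, h}
Tree: B1–B2, B2–B3, B3–B4, B4–B5, B1–B6, B2–B7

The largest bag has 4 vertices, giving width 3; this decomposition certifies tw(G) ≤ 3. On the other hand G contains the 4-clique {d, g, h, j}. A clique must lie in a single bag of any decomposition, so no decomposition can have width below 3. Therefore the treewidth is 3.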